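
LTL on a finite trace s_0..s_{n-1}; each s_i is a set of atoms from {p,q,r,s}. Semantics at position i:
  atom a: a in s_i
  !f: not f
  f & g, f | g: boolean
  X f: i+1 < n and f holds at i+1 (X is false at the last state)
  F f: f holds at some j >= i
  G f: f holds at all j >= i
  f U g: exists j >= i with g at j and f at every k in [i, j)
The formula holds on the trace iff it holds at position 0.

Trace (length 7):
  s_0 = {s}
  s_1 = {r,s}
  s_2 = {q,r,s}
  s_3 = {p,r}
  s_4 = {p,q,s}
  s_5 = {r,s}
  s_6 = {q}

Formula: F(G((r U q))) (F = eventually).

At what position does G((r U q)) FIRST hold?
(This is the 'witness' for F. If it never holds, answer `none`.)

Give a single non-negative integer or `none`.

Answer: 1

Derivation:
s_0={s}: G((r U q))=False (r U q)=False r=False q=False
s_1={r,s}: G((r U q))=True (r U q)=True r=True q=False
s_2={q,r,s}: G((r U q))=True (r U q)=True r=True q=True
s_3={p,r}: G((r U q))=True (r U q)=True r=True q=False
s_4={p,q,s}: G((r U q))=True (r U q)=True r=False q=True
s_5={r,s}: G((r U q))=True (r U q)=True r=True q=False
s_6={q}: G((r U q))=True (r U q)=True r=False q=True
F(G((r U q))) holds; first witness at position 1.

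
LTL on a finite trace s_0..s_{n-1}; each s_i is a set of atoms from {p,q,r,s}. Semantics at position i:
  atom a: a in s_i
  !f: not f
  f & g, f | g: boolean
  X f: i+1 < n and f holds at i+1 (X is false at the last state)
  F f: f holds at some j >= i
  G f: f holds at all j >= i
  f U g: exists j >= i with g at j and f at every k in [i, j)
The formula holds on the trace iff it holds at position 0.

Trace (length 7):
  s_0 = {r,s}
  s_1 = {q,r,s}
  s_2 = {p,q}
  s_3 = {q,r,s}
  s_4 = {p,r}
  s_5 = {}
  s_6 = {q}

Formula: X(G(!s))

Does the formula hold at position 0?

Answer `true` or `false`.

Answer: false

Derivation:
s_0={r,s}: X(G(!s))=False G(!s)=False !s=False s=True
s_1={q,r,s}: X(G(!s))=False G(!s)=False !s=False s=True
s_2={p,q}: X(G(!s))=False G(!s)=False !s=True s=False
s_3={q,r,s}: X(G(!s))=True G(!s)=False !s=False s=True
s_4={p,r}: X(G(!s))=True G(!s)=True !s=True s=False
s_5={}: X(G(!s))=True G(!s)=True !s=True s=False
s_6={q}: X(G(!s))=False G(!s)=True !s=True s=False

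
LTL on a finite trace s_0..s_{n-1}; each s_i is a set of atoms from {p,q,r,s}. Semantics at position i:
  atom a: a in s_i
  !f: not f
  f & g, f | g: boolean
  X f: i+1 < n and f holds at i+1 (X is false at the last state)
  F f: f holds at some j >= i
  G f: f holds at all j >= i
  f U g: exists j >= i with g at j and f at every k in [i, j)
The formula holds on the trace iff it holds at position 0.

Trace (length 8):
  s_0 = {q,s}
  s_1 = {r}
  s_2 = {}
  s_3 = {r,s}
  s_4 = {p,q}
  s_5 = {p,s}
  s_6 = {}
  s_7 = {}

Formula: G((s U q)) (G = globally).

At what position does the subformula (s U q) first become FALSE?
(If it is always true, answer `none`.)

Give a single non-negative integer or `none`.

s_0={q,s}: (s U q)=True s=True q=True
s_1={r}: (s U q)=False s=False q=False
s_2={}: (s U q)=False s=False q=False
s_3={r,s}: (s U q)=True s=True q=False
s_4={p,q}: (s U q)=True s=False q=True
s_5={p,s}: (s U q)=False s=True q=False
s_6={}: (s U q)=False s=False q=False
s_7={}: (s U q)=False s=False q=False
G((s U q)) holds globally = False
First violation at position 1.

Answer: 1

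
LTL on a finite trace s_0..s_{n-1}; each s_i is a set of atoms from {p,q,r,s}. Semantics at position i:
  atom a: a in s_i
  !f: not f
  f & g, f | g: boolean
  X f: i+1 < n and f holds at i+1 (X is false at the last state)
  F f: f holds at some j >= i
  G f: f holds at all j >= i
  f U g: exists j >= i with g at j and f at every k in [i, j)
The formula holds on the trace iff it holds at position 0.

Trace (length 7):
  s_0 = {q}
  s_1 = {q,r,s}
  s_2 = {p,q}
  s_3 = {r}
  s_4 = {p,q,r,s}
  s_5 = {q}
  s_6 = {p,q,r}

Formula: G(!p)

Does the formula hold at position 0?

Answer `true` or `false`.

Answer: false

Derivation:
s_0={q}: G(!p)=False !p=True p=False
s_1={q,r,s}: G(!p)=False !p=True p=False
s_2={p,q}: G(!p)=False !p=False p=True
s_3={r}: G(!p)=False !p=True p=False
s_4={p,q,r,s}: G(!p)=False !p=False p=True
s_5={q}: G(!p)=False !p=True p=False
s_6={p,q,r}: G(!p)=False !p=False p=True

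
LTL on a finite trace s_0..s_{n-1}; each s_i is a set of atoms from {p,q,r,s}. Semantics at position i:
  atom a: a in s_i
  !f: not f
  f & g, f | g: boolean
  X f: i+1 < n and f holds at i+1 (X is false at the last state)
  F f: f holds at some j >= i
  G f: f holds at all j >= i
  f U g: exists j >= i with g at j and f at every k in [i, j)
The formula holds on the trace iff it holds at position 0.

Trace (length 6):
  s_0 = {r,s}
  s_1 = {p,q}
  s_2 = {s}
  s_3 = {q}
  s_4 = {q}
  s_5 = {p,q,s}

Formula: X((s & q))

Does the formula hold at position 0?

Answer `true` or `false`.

Answer: false

Derivation:
s_0={r,s}: X((s & q))=False (s & q)=False s=True q=False
s_1={p,q}: X((s & q))=False (s & q)=False s=False q=True
s_2={s}: X((s & q))=False (s & q)=False s=True q=False
s_3={q}: X((s & q))=False (s & q)=False s=False q=True
s_4={q}: X((s & q))=True (s & q)=False s=False q=True
s_5={p,q,s}: X((s & q))=False (s & q)=True s=True q=True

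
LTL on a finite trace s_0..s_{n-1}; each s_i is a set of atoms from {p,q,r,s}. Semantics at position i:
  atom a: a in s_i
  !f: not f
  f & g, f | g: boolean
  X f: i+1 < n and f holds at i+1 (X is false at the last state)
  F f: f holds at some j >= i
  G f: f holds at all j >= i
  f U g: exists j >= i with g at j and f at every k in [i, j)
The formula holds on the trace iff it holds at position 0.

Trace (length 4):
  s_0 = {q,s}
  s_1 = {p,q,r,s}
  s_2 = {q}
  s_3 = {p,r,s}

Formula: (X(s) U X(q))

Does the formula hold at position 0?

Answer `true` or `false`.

Answer: true

Derivation:
s_0={q,s}: (X(s) U X(q))=True X(s)=True s=True X(q)=True q=True
s_1={p,q,r,s}: (X(s) U X(q))=True X(s)=False s=True X(q)=True q=True
s_2={q}: (X(s) U X(q))=False X(s)=True s=False X(q)=False q=True
s_3={p,r,s}: (X(s) U X(q))=False X(s)=False s=True X(q)=False q=False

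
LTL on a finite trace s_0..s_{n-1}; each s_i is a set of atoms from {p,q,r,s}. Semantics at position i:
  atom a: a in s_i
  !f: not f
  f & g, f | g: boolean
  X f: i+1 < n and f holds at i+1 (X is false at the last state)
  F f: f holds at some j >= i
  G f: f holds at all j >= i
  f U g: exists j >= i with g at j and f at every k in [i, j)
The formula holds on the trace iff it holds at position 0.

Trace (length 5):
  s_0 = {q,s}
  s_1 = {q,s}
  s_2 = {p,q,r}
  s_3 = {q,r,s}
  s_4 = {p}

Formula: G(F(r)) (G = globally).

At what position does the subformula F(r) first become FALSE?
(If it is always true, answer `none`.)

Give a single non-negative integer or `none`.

s_0={q,s}: F(r)=True r=False
s_1={q,s}: F(r)=True r=False
s_2={p,q,r}: F(r)=True r=True
s_3={q,r,s}: F(r)=True r=True
s_4={p}: F(r)=False r=False
G(F(r)) holds globally = False
First violation at position 4.

Answer: 4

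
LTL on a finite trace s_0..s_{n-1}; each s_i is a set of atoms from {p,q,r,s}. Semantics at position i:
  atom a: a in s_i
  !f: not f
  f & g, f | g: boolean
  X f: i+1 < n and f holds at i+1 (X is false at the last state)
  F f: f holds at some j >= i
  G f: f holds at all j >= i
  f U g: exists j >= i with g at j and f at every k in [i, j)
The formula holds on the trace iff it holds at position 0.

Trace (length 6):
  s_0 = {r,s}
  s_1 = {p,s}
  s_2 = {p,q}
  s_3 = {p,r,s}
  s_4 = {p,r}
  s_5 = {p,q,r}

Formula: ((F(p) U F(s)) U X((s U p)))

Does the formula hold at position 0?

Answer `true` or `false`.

Answer: true

Derivation:
s_0={r,s}: ((F(p) U F(s)) U X((s U p)))=True (F(p) U F(s))=True F(p)=True p=False F(s)=True s=True X((s U p))=True (s U p)=True
s_1={p,s}: ((F(p) U F(s)) U X((s U p)))=True (F(p) U F(s))=True F(p)=True p=True F(s)=True s=True X((s U p))=True (s U p)=True
s_2={p,q}: ((F(p) U F(s)) U X((s U p)))=True (F(p) U F(s))=True F(p)=True p=True F(s)=True s=False X((s U p))=True (s U p)=True
s_3={p,r,s}: ((F(p) U F(s)) U X((s U p)))=True (F(p) U F(s))=True F(p)=True p=True F(s)=True s=True X((s U p))=True (s U p)=True
s_4={p,r}: ((F(p) U F(s)) U X((s U p)))=True (F(p) U F(s))=False F(p)=True p=True F(s)=False s=False X((s U p))=True (s U p)=True
s_5={p,q,r}: ((F(p) U F(s)) U X((s U p)))=False (F(p) U F(s))=False F(p)=True p=True F(s)=False s=False X((s U p))=False (s U p)=True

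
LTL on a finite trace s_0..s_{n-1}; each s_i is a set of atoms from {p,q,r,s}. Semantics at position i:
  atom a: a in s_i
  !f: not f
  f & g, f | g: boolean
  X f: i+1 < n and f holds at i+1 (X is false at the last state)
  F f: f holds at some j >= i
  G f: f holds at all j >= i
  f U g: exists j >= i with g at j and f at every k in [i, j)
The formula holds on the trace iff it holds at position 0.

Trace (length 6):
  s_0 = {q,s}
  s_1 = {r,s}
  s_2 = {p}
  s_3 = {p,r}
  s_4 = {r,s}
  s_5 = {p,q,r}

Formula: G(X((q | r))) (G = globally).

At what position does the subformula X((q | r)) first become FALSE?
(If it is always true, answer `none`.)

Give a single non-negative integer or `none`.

Answer: 1

Derivation:
s_0={q,s}: X((q | r))=True (q | r)=True q=True r=False
s_1={r,s}: X((q | r))=False (q | r)=True q=False r=True
s_2={p}: X((q | r))=True (q | r)=False q=False r=False
s_3={p,r}: X((q | r))=True (q | r)=True q=False r=True
s_4={r,s}: X((q | r))=True (q | r)=True q=False r=True
s_5={p,q,r}: X((q | r))=False (q | r)=True q=True r=True
G(X((q | r))) holds globally = False
First violation at position 1.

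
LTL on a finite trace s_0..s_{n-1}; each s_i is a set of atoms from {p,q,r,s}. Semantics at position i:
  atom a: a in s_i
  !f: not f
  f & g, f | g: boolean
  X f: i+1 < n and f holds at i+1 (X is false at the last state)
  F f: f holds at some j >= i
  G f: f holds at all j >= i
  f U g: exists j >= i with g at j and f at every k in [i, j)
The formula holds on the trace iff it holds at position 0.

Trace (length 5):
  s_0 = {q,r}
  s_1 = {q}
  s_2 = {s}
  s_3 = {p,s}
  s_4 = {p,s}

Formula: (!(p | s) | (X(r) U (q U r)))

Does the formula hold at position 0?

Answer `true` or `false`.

s_0={q,r}: (!(p | s) | (X(r) U (q U r)))=True !(p | s)=True (p | s)=False p=False s=False (X(r) U (q U r))=True X(r)=False r=True (q U r)=True q=True
s_1={q}: (!(p | s) | (X(r) U (q U r)))=True !(p | s)=True (p | s)=False p=False s=False (X(r) U (q U r))=False X(r)=False r=False (q U r)=False q=True
s_2={s}: (!(p | s) | (X(r) U (q U r)))=False !(p | s)=False (p | s)=True p=False s=True (X(r) U (q U r))=False X(r)=False r=False (q U r)=False q=False
s_3={p,s}: (!(p | s) | (X(r) U (q U r)))=False !(p | s)=False (p | s)=True p=True s=True (X(r) U (q U r))=False X(r)=False r=False (q U r)=False q=False
s_4={p,s}: (!(p | s) | (X(r) U (q U r)))=False !(p | s)=False (p | s)=True p=True s=True (X(r) U (q U r))=False X(r)=False r=False (q U r)=False q=False

Answer: true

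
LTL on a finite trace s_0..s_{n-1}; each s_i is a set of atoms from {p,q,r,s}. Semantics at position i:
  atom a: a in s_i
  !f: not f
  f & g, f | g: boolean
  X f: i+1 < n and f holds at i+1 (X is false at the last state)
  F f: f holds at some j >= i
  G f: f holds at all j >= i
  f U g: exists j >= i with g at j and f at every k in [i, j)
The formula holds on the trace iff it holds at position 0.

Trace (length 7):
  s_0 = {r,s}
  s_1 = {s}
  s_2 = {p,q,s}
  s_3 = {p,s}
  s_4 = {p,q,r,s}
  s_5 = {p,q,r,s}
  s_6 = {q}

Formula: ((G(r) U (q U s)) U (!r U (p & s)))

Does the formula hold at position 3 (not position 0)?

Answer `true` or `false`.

s_0={r,s}: ((G(r) U (q U s)) U (!r U (p & s)))=True (G(r) U (q U s))=True G(r)=False r=True (q U s)=True q=False s=True (!r U (p & s))=False !r=False (p & s)=False p=False
s_1={s}: ((G(r) U (q U s)) U (!r U (p & s)))=True (G(r) U (q U s))=True G(r)=False r=False (q U s)=True q=False s=True (!r U (p & s))=True !r=True (p & s)=False p=False
s_2={p,q,s}: ((G(r) U (q U s)) U (!r U (p & s)))=True (G(r) U (q U s))=True G(r)=False r=False (q U s)=True q=True s=True (!r U (p & s))=True !r=True (p & s)=True p=True
s_3={p,s}: ((G(r) U (q U s)) U (!r U (p & s)))=True (G(r) U (q U s))=True G(r)=False r=False (q U s)=True q=False s=True (!r U (p & s))=True !r=True (p & s)=True p=True
s_4={p,q,r,s}: ((G(r) U (q U s)) U (!r U (p & s)))=True (G(r) U (q U s))=True G(r)=False r=True (q U s)=True q=True s=True (!r U (p & s))=True !r=False (p & s)=True p=True
s_5={p,q,r,s}: ((G(r) U (q U s)) U (!r U (p & s)))=True (G(r) U (q U s))=True G(r)=False r=True (q U s)=True q=True s=True (!r U (p & s))=True !r=False (p & s)=True p=True
s_6={q}: ((G(r) U (q U s)) U (!r U (p & s)))=False (G(r) U (q U s))=False G(r)=False r=False (q U s)=False q=True s=False (!r U (p & s))=False !r=True (p & s)=False p=False
Evaluating at position 3: result = True

Answer: true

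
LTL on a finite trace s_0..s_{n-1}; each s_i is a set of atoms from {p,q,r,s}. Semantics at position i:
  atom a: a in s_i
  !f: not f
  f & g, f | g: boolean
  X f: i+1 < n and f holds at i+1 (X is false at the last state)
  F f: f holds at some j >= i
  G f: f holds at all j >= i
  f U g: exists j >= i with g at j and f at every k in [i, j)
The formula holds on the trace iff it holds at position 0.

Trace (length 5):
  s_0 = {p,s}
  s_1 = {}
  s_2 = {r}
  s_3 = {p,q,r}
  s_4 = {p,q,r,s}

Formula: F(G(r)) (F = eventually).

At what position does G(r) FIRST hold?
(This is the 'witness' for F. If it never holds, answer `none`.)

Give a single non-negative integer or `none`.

s_0={p,s}: G(r)=False r=False
s_1={}: G(r)=False r=False
s_2={r}: G(r)=True r=True
s_3={p,q,r}: G(r)=True r=True
s_4={p,q,r,s}: G(r)=True r=True
F(G(r)) holds; first witness at position 2.

Answer: 2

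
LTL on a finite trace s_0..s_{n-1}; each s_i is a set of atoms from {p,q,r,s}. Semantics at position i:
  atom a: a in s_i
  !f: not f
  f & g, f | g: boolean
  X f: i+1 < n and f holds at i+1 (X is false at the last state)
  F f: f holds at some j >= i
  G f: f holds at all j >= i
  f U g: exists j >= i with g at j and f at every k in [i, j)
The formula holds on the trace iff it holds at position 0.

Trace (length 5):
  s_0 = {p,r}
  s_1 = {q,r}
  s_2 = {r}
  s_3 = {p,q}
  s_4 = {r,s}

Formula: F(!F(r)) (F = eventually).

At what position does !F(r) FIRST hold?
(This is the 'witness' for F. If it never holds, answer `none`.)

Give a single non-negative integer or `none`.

s_0={p,r}: !F(r)=False F(r)=True r=True
s_1={q,r}: !F(r)=False F(r)=True r=True
s_2={r}: !F(r)=False F(r)=True r=True
s_3={p,q}: !F(r)=False F(r)=True r=False
s_4={r,s}: !F(r)=False F(r)=True r=True
F(!F(r)) does not hold (no witness exists).

Answer: none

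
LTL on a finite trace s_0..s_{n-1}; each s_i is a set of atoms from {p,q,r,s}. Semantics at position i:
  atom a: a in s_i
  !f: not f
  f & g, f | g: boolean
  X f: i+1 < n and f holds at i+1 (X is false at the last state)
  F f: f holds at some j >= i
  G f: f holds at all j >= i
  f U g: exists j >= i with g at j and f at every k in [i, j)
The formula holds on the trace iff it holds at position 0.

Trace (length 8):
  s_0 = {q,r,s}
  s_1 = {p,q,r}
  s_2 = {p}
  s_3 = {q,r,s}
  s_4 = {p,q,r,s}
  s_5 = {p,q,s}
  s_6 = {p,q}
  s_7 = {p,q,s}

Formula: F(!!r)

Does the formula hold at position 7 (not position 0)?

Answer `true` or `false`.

s_0={q,r,s}: F(!!r)=True !!r=True !r=False r=True
s_1={p,q,r}: F(!!r)=True !!r=True !r=False r=True
s_2={p}: F(!!r)=True !!r=False !r=True r=False
s_3={q,r,s}: F(!!r)=True !!r=True !r=False r=True
s_4={p,q,r,s}: F(!!r)=True !!r=True !r=False r=True
s_5={p,q,s}: F(!!r)=False !!r=False !r=True r=False
s_6={p,q}: F(!!r)=False !!r=False !r=True r=False
s_7={p,q,s}: F(!!r)=False !!r=False !r=True r=False
Evaluating at position 7: result = False

Answer: false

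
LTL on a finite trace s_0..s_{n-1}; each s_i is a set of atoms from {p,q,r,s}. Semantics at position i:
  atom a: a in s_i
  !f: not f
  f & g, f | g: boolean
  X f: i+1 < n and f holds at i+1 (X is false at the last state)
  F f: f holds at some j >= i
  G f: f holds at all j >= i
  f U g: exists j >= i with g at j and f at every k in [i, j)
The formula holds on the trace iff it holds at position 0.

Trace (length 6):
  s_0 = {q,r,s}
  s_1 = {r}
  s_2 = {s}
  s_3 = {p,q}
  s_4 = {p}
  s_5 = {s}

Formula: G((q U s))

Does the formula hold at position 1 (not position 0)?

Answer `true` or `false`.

Answer: false

Derivation:
s_0={q,r,s}: G((q U s))=False (q U s)=True q=True s=True
s_1={r}: G((q U s))=False (q U s)=False q=False s=False
s_2={s}: G((q U s))=False (q U s)=True q=False s=True
s_3={p,q}: G((q U s))=False (q U s)=False q=True s=False
s_4={p}: G((q U s))=False (q U s)=False q=False s=False
s_5={s}: G((q U s))=True (q U s)=True q=False s=True
Evaluating at position 1: result = False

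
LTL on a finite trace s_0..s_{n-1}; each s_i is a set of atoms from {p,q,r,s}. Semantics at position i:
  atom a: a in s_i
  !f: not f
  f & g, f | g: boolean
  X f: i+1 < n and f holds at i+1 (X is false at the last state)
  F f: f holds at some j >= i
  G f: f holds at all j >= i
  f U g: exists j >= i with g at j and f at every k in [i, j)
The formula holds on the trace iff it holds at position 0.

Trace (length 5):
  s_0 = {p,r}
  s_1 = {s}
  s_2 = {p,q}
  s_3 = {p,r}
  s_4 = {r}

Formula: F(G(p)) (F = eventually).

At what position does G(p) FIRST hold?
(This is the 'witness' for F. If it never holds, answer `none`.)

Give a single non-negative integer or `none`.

Answer: none

Derivation:
s_0={p,r}: G(p)=False p=True
s_1={s}: G(p)=False p=False
s_2={p,q}: G(p)=False p=True
s_3={p,r}: G(p)=False p=True
s_4={r}: G(p)=False p=False
F(G(p)) does not hold (no witness exists).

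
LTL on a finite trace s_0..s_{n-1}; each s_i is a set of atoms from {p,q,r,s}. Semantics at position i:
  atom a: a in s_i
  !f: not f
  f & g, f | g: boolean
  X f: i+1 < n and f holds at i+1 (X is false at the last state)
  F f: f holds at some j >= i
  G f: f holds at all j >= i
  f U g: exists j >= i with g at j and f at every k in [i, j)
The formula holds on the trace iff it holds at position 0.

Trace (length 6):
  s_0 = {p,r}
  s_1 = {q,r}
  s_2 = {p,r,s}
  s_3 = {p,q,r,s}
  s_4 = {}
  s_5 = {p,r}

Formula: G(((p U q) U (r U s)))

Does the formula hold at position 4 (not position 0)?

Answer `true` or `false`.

Answer: false

Derivation:
s_0={p,r}: G(((p U q) U (r U s)))=False ((p U q) U (r U s))=True (p U q)=True p=True q=False (r U s)=True r=True s=False
s_1={q,r}: G(((p U q) U (r U s)))=False ((p U q) U (r U s))=True (p U q)=True p=False q=True (r U s)=True r=True s=False
s_2={p,r,s}: G(((p U q) U (r U s)))=False ((p U q) U (r U s))=True (p U q)=True p=True q=False (r U s)=True r=True s=True
s_3={p,q,r,s}: G(((p U q) U (r U s)))=False ((p U q) U (r U s))=True (p U q)=True p=True q=True (r U s)=True r=True s=True
s_4={}: G(((p U q) U (r U s)))=False ((p U q) U (r U s))=False (p U q)=False p=False q=False (r U s)=False r=False s=False
s_5={p,r}: G(((p U q) U (r U s)))=False ((p U q) U (r U s))=False (p U q)=False p=True q=False (r U s)=False r=True s=False
Evaluating at position 4: result = False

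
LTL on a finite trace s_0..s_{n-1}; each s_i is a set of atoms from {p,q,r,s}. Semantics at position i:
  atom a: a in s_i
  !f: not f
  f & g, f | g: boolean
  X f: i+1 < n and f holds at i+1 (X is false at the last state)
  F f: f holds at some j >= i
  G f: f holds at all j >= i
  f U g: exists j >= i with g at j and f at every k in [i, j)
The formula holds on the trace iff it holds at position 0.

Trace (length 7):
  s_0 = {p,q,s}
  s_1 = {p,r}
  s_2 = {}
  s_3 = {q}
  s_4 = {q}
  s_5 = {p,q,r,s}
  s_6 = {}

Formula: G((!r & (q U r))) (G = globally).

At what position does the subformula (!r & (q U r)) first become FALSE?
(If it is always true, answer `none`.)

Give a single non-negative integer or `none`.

Answer: 1

Derivation:
s_0={p,q,s}: (!r & (q U r))=True !r=True r=False (q U r)=True q=True
s_1={p,r}: (!r & (q U r))=False !r=False r=True (q U r)=True q=False
s_2={}: (!r & (q U r))=False !r=True r=False (q U r)=False q=False
s_3={q}: (!r & (q U r))=True !r=True r=False (q U r)=True q=True
s_4={q}: (!r & (q U r))=True !r=True r=False (q U r)=True q=True
s_5={p,q,r,s}: (!r & (q U r))=False !r=False r=True (q U r)=True q=True
s_6={}: (!r & (q U r))=False !r=True r=False (q U r)=False q=False
G((!r & (q U r))) holds globally = False
First violation at position 1.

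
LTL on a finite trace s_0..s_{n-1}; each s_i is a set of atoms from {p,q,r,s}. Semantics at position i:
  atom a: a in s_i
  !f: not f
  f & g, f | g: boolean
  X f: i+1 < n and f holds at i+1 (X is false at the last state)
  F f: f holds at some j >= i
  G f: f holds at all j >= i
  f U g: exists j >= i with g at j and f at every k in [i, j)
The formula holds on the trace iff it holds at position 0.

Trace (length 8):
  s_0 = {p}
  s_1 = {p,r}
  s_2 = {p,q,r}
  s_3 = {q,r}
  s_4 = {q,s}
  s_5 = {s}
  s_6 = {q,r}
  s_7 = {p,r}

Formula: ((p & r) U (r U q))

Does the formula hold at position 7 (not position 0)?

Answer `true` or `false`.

s_0={p}: ((p & r) U (r U q))=False (p & r)=False p=True r=False (r U q)=False q=False
s_1={p,r}: ((p & r) U (r U q))=True (p & r)=True p=True r=True (r U q)=True q=False
s_2={p,q,r}: ((p & r) U (r U q))=True (p & r)=True p=True r=True (r U q)=True q=True
s_3={q,r}: ((p & r) U (r U q))=True (p & r)=False p=False r=True (r U q)=True q=True
s_4={q,s}: ((p & r) U (r U q))=True (p & r)=False p=False r=False (r U q)=True q=True
s_5={s}: ((p & r) U (r U q))=False (p & r)=False p=False r=False (r U q)=False q=False
s_6={q,r}: ((p & r) U (r U q))=True (p & r)=False p=False r=True (r U q)=True q=True
s_7={p,r}: ((p & r) U (r U q))=False (p & r)=True p=True r=True (r U q)=False q=False
Evaluating at position 7: result = False

Answer: false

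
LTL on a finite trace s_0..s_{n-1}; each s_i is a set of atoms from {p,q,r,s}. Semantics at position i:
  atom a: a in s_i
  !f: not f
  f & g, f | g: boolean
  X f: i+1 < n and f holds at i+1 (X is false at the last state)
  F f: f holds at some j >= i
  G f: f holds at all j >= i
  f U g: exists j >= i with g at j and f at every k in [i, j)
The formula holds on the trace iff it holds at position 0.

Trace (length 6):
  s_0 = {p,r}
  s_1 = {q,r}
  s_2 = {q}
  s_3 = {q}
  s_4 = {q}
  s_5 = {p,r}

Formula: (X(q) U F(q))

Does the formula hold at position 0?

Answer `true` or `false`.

Answer: true

Derivation:
s_0={p,r}: (X(q) U F(q))=True X(q)=True q=False F(q)=True
s_1={q,r}: (X(q) U F(q))=True X(q)=True q=True F(q)=True
s_2={q}: (X(q) U F(q))=True X(q)=True q=True F(q)=True
s_3={q}: (X(q) U F(q))=True X(q)=True q=True F(q)=True
s_4={q}: (X(q) U F(q))=True X(q)=False q=True F(q)=True
s_5={p,r}: (X(q) U F(q))=False X(q)=False q=False F(q)=False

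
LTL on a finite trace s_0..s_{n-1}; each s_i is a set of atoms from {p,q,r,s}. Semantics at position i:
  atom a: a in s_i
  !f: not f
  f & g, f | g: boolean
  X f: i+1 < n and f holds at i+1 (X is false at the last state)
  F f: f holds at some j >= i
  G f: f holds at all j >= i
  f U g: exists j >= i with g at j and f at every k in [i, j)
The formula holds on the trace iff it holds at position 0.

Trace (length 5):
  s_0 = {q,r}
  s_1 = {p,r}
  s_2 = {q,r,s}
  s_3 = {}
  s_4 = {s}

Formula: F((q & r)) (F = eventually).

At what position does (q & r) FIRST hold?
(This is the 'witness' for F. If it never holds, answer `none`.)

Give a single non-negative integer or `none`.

Answer: 0

Derivation:
s_0={q,r}: (q & r)=True q=True r=True
s_1={p,r}: (q & r)=False q=False r=True
s_2={q,r,s}: (q & r)=True q=True r=True
s_3={}: (q & r)=False q=False r=False
s_4={s}: (q & r)=False q=False r=False
F((q & r)) holds; first witness at position 0.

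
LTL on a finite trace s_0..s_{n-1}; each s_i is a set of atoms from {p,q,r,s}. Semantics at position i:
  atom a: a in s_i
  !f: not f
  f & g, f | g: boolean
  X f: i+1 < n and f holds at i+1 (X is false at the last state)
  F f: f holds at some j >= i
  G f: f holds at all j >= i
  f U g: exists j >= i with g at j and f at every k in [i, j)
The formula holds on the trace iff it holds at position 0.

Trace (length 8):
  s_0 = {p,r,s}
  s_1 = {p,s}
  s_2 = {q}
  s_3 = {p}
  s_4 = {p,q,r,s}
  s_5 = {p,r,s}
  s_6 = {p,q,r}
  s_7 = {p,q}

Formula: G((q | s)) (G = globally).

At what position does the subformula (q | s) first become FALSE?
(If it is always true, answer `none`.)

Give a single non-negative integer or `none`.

s_0={p,r,s}: (q | s)=True q=False s=True
s_1={p,s}: (q | s)=True q=False s=True
s_2={q}: (q | s)=True q=True s=False
s_3={p}: (q | s)=False q=False s=False
s_4={p,q,r,s}: (q | s)=True q=True s=True
s_5={p,r,s}: (q | s)=True q=False s=True
s_6={p,q,r}: (q | s)=True q=True s=False
s_7={p,q}: (q | s)=True q=True s=False
G((q | s)) holds globally = False
First violation at position 3.

Answer: 3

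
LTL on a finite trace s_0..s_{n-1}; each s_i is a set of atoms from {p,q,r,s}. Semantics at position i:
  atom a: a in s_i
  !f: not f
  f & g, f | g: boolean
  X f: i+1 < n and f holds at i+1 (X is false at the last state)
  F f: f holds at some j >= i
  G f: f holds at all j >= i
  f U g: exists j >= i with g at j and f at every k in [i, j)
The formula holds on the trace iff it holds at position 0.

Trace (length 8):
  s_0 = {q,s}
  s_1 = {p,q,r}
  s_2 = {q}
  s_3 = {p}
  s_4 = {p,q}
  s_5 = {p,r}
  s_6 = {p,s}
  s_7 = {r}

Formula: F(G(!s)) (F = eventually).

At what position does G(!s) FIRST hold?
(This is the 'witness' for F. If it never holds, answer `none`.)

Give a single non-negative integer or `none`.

s_0={q,s}: G(!s)=False !s=False s=True
s_1={p,q,r}: G(!s)=False !s=True s=False
s_2={q}: G(!s)=False !s=True s=False
s_3={p}: G(!s)=False !s=True s=False
s_4={p,q}: G(!s)=False !s=True s=False
s_5={p,r}: G(!s)=False !s=True s=False
s_6={p,s}: G(!s)=False !s=False s=True
s_7={r}: G(!s)=True !s=True s=False
F(G(!s)) holds; first witness at position 7.

Answer: 7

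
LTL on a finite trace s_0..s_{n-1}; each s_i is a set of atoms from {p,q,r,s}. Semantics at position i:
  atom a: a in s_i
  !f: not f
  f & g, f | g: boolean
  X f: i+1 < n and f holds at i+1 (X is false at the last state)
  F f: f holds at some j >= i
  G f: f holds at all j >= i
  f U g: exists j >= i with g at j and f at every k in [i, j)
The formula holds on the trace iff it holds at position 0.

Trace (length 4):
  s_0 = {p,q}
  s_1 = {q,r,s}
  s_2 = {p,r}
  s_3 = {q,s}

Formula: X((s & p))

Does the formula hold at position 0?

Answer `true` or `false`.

Answer: false

Derivation:
s_0={p,q}: X((s & p))=False (s & p)=False s=False p=True
s_1={q,r,s}: X((s & p))=False (s & p)=False s=True p=False
s_2={p,r}: X((s & p))=False (s & p)=False s=False p=True
s_3={q,s}: X((s & p))=False (s & p)=False s=True p=False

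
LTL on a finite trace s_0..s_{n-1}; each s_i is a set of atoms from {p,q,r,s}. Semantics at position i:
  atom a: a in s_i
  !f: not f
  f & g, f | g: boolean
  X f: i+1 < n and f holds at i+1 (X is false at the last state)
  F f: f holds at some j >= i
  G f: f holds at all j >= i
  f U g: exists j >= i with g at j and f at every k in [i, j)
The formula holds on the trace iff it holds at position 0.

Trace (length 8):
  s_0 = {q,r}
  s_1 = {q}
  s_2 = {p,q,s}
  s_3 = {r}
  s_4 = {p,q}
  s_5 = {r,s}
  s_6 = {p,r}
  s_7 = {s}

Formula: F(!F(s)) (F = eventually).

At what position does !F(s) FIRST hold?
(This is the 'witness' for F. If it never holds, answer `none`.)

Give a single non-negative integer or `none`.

Answer: none

Derivation:
s_0={q,r}: !F(s)=False F(s)=True s=False
s_1={q}: !F(s)=False F(s)=True s=False
s_2={p,q,s}: !F(s)=False F(s)=True s=True
s_3={r}: !F(s)=False F(s)=True s=False
s_4={p,q}: !F(s)=False F(s)=True s=False
s_5={r,s}: !F(s)=False F(s)=True s=True
s_6={p,r}: !F(s)=False F(s)=True s=False
s_7={s}: !F(s)=False F(s)=True s=True
F(!F(s)) does not hold (no witness exists).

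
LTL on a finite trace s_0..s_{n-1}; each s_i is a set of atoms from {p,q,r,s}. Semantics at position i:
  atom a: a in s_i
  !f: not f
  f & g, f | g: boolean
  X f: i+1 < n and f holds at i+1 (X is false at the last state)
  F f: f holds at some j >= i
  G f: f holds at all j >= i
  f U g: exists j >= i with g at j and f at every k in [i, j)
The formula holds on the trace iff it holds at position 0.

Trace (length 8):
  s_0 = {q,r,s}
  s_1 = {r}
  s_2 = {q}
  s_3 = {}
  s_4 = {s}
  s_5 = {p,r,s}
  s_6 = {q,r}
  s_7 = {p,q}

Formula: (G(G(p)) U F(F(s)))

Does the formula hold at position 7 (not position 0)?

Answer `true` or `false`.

s_0={q,r,s}: (G(G(p)) U F(F(s)))=True G(G(p))=False G(p)=False p=False F(F(s))=True F(s)=True s=True
s_1={r}: (G(G(p)) U F(F(s)))=True G(G(p))=False G(p)=False p=False F(F(s))=True F(s)=True s=False
s_2={q}: (G(G(p)) U F(F(s)))=True G(G(p))=False G(p)=False p=False F(F(s))=True F(s)=True s=False
s_3={}: (G(G(p)) U F(F(s)))=True G(G(p))=False G(p)=False p=False F(F(s))=True F(s)=True s=False
s_4={s}: (G(G(p)) U F(F(s)))=True G(G(p))=False G(p)=False p=False F(F(s))=True F(s)=True s=True
s_5={p,r,s}: (G(G(p)) U F(F(s)))=True G(G(p))=False G(p)=False p=True F(F(s))=True F(s)=True s=True
s_6={q,r}: (G(G(p)) U F(F(s)))=False G(G(p))=False G(p)=False p=False F(F(s))=False F(s)=False s=False
s_7={p,q}: (G(G(p)) U F(F(s)))=False G(G(p))=True G(p)=True p=True F(F(s))=False F(s)=False s=False
Evaluating at position 7: result = False

Answer: false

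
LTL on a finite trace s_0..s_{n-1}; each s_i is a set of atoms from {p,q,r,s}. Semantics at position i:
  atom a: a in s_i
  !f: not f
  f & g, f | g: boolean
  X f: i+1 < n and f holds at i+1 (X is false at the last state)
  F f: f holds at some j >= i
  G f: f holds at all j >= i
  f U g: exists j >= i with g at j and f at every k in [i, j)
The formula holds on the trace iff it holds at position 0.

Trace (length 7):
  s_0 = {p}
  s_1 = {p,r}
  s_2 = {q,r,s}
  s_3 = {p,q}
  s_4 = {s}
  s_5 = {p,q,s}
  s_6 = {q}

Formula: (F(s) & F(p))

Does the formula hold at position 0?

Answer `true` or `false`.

s_0={p}: (F(s) & F(p))=True F(s)=True s=False F(p)=True p=True
s_1={p,r}: (F(s) & F(p))=True F(s)=True s=False F(p)=True p=True
s_2={q,r,s}: (F(s) & F(p))=True F(s)=True s=True F(p)=True p=False
s_3={p,q}: (F(s) & F(p))=True F(s)=True s=False F(p)=True p=True
s_4={s}: (F(s) & F(p))=True F(s)=True s=True F(p)=True p=False
s_5={p,q,s}: (F(s) & F(p))=True F(s)=True s=True F(p)=True p=True
s_6={q}: (F(s) & F(p))=False F(s)=False s=False F(p)=False p=False

Answer: true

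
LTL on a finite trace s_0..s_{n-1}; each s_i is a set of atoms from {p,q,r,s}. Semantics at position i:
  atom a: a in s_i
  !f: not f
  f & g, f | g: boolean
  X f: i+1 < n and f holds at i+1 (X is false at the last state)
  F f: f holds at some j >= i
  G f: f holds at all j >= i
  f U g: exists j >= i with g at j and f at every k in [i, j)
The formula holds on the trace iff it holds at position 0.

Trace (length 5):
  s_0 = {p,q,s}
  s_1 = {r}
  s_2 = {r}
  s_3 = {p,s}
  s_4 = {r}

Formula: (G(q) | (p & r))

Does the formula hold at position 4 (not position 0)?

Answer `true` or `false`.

Answer: false

Derivation:
s_0={p,q,s}: (G(q) | (p & r))=False G(q)=False q=True (p & r)=False p=True r=False
s_1={r}: (G(q) | (p & r))=False G(q)=False q=False (p & r)=False p=False r=True
s_2={r}: (G(q) | (p & r))=False G(q)=False q=False (p & r)=False p=False r=True
s_3={p,s}: (G(q) | (p & r))=False G(q)=False q=False (p & r)=False p=True r=False
s_4={r}: (G(q) | (p & r))=False G(q)=False q=False (p & r)=False p=False r=True
Evaluating at position 4: result = False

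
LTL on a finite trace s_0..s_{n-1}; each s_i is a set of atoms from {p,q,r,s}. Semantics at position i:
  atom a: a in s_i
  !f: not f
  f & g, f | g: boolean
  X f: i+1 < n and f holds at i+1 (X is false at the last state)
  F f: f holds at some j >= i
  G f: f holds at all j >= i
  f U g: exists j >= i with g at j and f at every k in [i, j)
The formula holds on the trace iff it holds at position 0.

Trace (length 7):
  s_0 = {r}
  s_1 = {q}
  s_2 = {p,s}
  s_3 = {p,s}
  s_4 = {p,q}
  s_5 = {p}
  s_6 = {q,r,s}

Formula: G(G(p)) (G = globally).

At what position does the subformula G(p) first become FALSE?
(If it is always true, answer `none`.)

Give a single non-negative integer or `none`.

s_0={r}: G(p)=False p=False
s_1={q}: G(p)=False p=False
s_2={p,s}: G(p)=False p=True
s_3={p,s}: G(p)=False p=True
s_4={p,q}: G(p)=False p=True
s_5={p}: G(p)=False p=True
s_6={q,r,s}: G(p)=False p=False
G(G(p)) holds globally = False
First violation at position 0.

Answer: 0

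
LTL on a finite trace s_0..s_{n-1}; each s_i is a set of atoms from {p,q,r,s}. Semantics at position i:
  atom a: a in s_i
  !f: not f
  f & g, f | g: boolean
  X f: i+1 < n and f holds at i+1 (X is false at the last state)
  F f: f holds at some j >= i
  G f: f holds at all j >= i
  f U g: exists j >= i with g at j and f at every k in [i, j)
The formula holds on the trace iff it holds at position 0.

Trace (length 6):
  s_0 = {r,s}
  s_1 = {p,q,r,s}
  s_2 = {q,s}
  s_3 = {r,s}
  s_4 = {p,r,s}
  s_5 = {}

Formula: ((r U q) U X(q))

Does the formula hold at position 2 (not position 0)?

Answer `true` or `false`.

s_0={r,s}: ((r U q) U X(q))=True (r U q)=True r=True q=False X(q)=True
s_1={p,q,r,s}: ((r U q) U X(q))=True (r U q)=True r=True q=True X(q)=True
s_2={q,s}: ((r U q) U X(q))=False (r U q)=True r=False q=True X(q)=False
s_3={r,s}: ((r U q) U X(q))=False (r U q)=False r=True q=False X(q)=False
s_4={p,r,s}: ((r U q) U X(q))=False (r U q)=False r=True q=False X(q)=False
s_5={}: ((r U q) U X(q))=False (r U q)=False r=False q=False X(q)=False
Evaluating at position 2: result = False

Answer: false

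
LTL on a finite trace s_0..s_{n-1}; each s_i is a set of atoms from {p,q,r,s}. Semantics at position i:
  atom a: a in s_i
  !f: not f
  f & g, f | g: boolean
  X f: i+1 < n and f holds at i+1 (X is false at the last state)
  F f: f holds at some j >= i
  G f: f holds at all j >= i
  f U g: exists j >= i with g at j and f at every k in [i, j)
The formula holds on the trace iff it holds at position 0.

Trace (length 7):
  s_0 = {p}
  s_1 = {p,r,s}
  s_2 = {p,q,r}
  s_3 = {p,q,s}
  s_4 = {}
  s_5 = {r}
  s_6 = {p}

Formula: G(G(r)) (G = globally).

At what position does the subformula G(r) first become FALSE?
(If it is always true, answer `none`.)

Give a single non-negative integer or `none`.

s_0={p}: G(r)=False r=False
s_1={p,r,s}: G(r)=False r=True
s_2={p,q,r}: G(r)=False r=True
s_3={p,q,s}: G(r)=False r=False
s_4={}: G(r)=False r=False
s_5={r}: G(r)=False r=True
s_6={p}: G(r)=False r=False
G(G(r)) holds globally = False
First violation at position 0.

Answer: 0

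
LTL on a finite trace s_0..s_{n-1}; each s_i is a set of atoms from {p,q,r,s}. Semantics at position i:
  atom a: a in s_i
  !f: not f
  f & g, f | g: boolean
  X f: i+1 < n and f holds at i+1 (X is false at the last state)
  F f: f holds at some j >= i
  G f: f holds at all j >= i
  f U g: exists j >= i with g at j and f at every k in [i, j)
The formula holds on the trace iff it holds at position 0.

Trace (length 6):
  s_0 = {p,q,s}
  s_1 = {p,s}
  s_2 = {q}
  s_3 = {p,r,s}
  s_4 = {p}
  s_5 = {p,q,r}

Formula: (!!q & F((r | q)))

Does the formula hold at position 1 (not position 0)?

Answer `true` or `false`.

Answer: false

Derivation:
s_0={p,q,s}: (!!q & F((r | q)))=True !!q=True !q=False q=True F((r | q))=True (r | q)=True r=False
s_1={p,s}: (!!q & F((r | q)))=False !!q=False !q=True q=False F((r | q))=True (r | q)=False r=False
s_2={q}: (!!q & F((r | q)))=True !!q=True !q=False q=True F((r | q))=True (r | q)=True r=False
s_3={p,r,s}: (!!q & F((r | q)))=False !!q=False !q=True q=False F((r | q))=True (r | q)=True r=True
s_4={p}: (!!q & F((r | q)))=False !!q=False !q=True q=False F((r | q))=True (r | q)=False r=False
s_5={p,q,r}: (!!q & F((r | q)))=True !!q=True !q=False q=True F((r | q))=True (r | q)=True r=True
Evaluating at position 1: result = False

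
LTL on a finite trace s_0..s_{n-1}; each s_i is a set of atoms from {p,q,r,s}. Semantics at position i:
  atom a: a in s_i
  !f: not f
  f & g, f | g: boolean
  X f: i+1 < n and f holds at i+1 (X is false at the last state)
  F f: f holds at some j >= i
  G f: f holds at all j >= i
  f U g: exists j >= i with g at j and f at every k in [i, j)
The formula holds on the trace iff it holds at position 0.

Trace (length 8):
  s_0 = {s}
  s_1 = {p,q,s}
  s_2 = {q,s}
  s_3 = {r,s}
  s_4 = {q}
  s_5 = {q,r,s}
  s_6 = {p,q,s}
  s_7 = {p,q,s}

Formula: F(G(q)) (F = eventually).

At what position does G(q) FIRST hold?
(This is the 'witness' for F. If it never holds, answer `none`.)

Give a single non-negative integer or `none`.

s_0={s}: G(q)=False q=False
s_1={p,q,s}: G(q)=False q=True
s_2={q,s}: G(q)=False q=True
s_3={r,s}: G(q)=False q=False
s_4={q}: G(q)=True q=True
s_5={q,r,s}: G(q)=True q=True
s_6={p,q,s}: G(q)=True q=True
s_7={p,q,s}: G(q)=True q=True
F(G(q)) holds; first witness at position 4.

Answer: 4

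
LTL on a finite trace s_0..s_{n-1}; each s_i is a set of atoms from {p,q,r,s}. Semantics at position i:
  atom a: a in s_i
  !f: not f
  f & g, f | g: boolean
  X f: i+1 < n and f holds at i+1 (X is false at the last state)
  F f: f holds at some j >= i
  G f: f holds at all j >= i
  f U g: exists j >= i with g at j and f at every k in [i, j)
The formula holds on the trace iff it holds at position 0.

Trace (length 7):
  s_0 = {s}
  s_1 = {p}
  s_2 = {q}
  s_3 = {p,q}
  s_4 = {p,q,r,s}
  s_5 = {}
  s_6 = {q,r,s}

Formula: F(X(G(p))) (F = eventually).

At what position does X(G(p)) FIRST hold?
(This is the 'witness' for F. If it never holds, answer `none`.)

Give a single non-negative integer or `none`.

Answer: none

Derivation:
s_0={s}: X(G(p))=False G(p)=False p=False
s_1={p}: X(G(p))=False G(p)=False p=True
s_2={q}: X(G(p))=False G(p)=False p=False
s_3={p,q}: X(G(p))=False G(p)=False p=True
s_4={p,q,r,s}: X(G(p))=False G(p)=False p=True
s_5={}: X(G(p))=False G(p)=False p=False
s_6={q,r,s}: X(G(p))=False G(p)=False p=False
F(X(G(p))) does not hold (no witness exists).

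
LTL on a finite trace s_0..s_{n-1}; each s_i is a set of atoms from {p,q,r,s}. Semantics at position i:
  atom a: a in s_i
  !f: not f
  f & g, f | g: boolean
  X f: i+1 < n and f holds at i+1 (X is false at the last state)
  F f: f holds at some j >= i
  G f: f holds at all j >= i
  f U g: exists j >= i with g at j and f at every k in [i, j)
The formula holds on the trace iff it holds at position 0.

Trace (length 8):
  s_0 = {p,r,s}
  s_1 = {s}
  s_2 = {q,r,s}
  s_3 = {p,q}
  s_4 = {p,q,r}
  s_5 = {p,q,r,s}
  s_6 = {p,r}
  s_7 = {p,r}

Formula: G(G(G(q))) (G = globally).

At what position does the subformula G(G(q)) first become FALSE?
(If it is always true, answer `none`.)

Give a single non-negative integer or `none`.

Answer: 0

Derivation:
s_0={p,r,s}: G(G(q))=False G(q)=False q=False
s_1={s}: G(G(q))=False G(q)=False q=False
s_2={q,r,s}: G(G(q))=False G(q)=False q=True
s_3={p,q}: G(G(q))=False G(q)=False q=True
s_4={p,q,r}: G(G(q))=False G(q)=False q=True
s_5={p,q,r,s}: G(G(q))=False G(q)=False q=True
s_6={p,r}: G(G(q))=False G(q)=False q=False
s_7={p,r}: G(G(q))=False G(q)=False q=False
G(G(G(q))) holds globally = False
First violation at position 0.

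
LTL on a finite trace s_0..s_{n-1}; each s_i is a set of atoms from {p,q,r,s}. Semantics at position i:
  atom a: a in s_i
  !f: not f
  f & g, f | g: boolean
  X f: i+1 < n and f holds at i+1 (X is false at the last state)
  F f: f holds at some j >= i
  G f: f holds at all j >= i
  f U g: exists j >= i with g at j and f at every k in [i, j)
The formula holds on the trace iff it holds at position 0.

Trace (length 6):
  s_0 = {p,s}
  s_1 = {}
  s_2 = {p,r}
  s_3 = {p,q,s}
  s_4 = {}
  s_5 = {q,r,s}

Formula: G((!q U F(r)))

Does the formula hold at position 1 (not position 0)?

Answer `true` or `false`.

s_0={p,s}: G((!q U F(r)))=True (!q U F(r))=True !q=True q=False F(r)=True r=False
s_1={}: G((!q U F(r)))=True (!q U F(r))=True !q=True q=False F(r)=True r=False
s_2={p,r}: G((!q U F(r)))=True (!q U F(r))=True !q=True q=False F(r)=True r=True
s_3={p,q,s}: G((!q U F(r)))=True (!q U F(r))=True !q=False q=True F(r)=True r=False
s_4={}: G((!q U F(r)))=True (!q U F(r))=True !q=True q=False F(r)=True r=False
s_5={q,r,s}: G((!q U F(r)))=True (!q U F(r))=True !q=False q=True F(r)=True r=True
Evaluating at position 1: result = True

Answer: true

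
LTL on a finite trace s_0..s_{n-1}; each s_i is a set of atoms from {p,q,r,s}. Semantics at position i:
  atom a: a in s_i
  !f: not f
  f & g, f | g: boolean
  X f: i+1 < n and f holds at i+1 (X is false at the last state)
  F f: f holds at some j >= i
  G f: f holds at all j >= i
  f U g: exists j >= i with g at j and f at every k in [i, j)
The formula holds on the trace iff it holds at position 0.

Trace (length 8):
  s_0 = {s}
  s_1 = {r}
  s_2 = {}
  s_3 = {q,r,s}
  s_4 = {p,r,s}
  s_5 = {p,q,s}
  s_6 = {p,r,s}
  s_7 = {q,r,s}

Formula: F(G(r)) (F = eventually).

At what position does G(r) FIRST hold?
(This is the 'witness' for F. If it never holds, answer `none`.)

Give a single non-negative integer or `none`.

Answer: 6

Derivation:
s_0={s}: G(r)=False r=False
s_1={r}: G(r)=False r=True
s_2={}: G(r)=False r=False
s_3={q,r,s}: G(r)=False r=True
s_4={p,r,s}: G(r)=False r=True
s_5={p,q,s}: G(r)=False r=False
s_6={p,r,s}: G(r)=True r=True
s_7={q,r,s}: G(r)=True r=True
F(G(r)) holds; first witness at position 6.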